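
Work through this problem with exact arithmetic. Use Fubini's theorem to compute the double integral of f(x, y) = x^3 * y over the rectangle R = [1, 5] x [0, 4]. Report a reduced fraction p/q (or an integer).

f(x, y) is a tensor product of a function of x and a function of y, and both factors are bounded continuous (hence Lebesgue integrable) on the rectangle, so Fubini's theorem applies:
  integral_R f d(m x m) = (integral_a1^b1 x^3 dx) * (integral_a2^b2 y dy).
Inner integral in x: integral_{1}^{5} x^3 dx = (5^4 - 1^4)/4
  = 156.
Inner integral in y: integral_{0}^{4} y dy = (4^2 - 0^2)/2
  = 8.
Product: (156) * (8) = 1248.

1248


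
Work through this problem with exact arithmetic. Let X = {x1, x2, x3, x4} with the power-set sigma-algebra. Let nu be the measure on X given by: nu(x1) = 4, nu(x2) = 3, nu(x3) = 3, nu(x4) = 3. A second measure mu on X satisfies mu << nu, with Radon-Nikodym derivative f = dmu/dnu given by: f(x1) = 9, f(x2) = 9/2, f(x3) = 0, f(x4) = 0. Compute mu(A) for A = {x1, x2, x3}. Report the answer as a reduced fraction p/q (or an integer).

By the defining property of the Radon-Nikodym derivative, for every measurable set A,
  mu(A) = integral_A f dnu.
Since nu is a discrete measure concentrated on the atoms of X, the integral over A reduces to the sum
  mu(A) = sum_{x in A} f(x) * nu({x}).
Computing each term:
  x1: f(x1) * nu(x1) = 9 * 4 = 36.
  x2: f(x2) * nu(x2) = 9/2 * 3 = 27/2.
  x3: f(x3) * nu(x3) = 0 * 3 = 0.
Summing: mu(A) = 36 + 27/2 + 0 = 99/2.

99/2


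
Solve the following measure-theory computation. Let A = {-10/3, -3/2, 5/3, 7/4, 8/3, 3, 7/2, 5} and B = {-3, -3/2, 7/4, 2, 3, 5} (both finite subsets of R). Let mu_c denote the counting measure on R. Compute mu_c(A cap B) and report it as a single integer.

Counting measure on a finite set equals cardinality. mu_c(A cap B) = |A cap B| (elements appearing in both).
Enumerating the elements of A that also lie in B gives 4 element(s).
So mu_c(A cap B) = 4.

4


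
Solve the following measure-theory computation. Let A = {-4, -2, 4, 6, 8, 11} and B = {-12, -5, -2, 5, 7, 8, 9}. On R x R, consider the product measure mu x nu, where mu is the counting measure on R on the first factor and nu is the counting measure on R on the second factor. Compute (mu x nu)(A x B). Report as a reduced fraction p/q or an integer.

For a measurable rectangle A x B, the product measure satisfies
  (mu x nu)(A x B) = mu(A) * nu(B).
  mu(A) = 6.
  nu(B) = 7.
  (mu x nu)(A x B) = 6 * 7 = 42.

42


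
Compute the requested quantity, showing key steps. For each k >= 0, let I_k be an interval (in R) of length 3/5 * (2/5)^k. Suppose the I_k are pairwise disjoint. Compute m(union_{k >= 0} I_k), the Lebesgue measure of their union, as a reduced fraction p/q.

By countable additivity of the Lebesgue measure on pairwise disjoint measurable sets,
  m(union_{k >= 0} I_k) = sum_{k >= 0} m(I_k) = sum_{k >= 0} a * r^k,
  with a = 3/5 and r = 2/5.
Since 0 < r = 2/5 < 1, the geometric series converges:
  sum_{k >= 0} a * r^k = a / (1 - r).
  = 3/5 / (1 - 2/5)
  = 3/5 / (3/5)
  = 1.

1


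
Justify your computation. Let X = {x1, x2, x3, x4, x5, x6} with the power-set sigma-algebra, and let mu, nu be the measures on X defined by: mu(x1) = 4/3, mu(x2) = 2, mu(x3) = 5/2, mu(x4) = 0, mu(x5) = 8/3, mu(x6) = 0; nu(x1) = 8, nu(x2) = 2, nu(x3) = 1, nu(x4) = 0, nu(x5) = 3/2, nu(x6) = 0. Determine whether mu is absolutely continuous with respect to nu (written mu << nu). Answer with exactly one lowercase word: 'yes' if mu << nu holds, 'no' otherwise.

mu << nu means: every nu-null measurable set is also mu-null; equivalently, for every atom x, if nu({x}) = 0 then mu({x}) = 0.
Checking each atom:
  x1: nu = 8 > 0 -> no constraint.
  x2: nu = 2 > 0 -> no constraint.
  x3: nu = 1 > 0 -> no constraint.
  x4: nu = 0, mu = 0 -> consistent with mu << nu.
  x5: nu = 3/2 > 0 -> no constraint.
  x6: nu = 0, mu = 0 -> consistent with mu << nu.
No atom violates the condition. Therefore mu << nu.

yes


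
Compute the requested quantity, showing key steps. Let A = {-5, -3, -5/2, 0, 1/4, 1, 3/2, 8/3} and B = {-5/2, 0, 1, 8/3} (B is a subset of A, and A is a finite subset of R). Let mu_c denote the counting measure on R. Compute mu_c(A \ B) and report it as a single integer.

Counting measure assigns mu_c(E) = |E| (number of elements) when E is finite. For B subset A, A \ B is the set of elements of A not in B, so |A \ B| = |A| - |B|.
|A| = 8, |B| = 4, so mu_c(A \ B) = 8 - 4 = 4.

4


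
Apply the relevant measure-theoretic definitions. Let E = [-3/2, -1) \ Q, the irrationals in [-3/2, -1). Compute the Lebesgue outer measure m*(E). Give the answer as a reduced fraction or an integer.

The interval I = [-3/2, -1) has m(I) = -1 - (-3/2) = 1/2 (endpoints are measure-zero, so open/closed/half-open agree). Write I = (I cap Q) u (I \ Q). The rationals in I are countable, so m*(I cap Q) = 0 (cover each rational by intervals whose total length is arbitrarily small). By countable subadditivity m*(I) <= m*(I cap Q) + m*(I \ Q), hence m*(I \ Q) >= m(I) = 1/2. The reverse inequality m*(I \ Q) <= m*(I) = 1/2 is trivial since (I \ Q) is a subset of I. Therefore m*(I \ Q) = 1/2.

1/2


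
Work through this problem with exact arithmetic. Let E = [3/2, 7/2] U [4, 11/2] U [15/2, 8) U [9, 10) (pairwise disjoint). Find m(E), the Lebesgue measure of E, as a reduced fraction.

For pairwise disjoint intervals, m(union_i I_i) = sum_i m(I_i),
and m is invariant under swapping open/closed endpoints (single points have measure 0).
So m(E) = sum_i (b_i - a_i).
  I_1 has length 7/2 - 3/2 = 2.
  I_2 has length 11/2 - 4 = 3/2.
  I_3 has length 8 - 15/2 = 1/2.
  I_4 has length 10 - 9 = 1.
Summing:
  m(E) = 2 + 3/2 + 1/2 + 1 = 5.

5


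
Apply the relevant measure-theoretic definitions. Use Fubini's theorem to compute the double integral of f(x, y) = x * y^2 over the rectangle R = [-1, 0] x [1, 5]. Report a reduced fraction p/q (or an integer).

f(x, y) is a tensor product of a function of x and a function of y, and both factors are bounded continuous (hence Lebesgue integrable) on the rectangle, so Fubini's theorem applies:
  integral_R f d(m x m) = (integral_a1^b1 x dx) * (integral_a2^b2 y^2 dy).
Inner integral in x: integral_{-1}^{0} x dx = (0^2 - (-1)^2)/2
  = -1/2.
Inner integral in y: integral_{1}^{5} y^2 dy = (5^3 - 1^3)/3
  = 124/3.
Product: (-1/2) * (124/3) = -62/3.

-62/3


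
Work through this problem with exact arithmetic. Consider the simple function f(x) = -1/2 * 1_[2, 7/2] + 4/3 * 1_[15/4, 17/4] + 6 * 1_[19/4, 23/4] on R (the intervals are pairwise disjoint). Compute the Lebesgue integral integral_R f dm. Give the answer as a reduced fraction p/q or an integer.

For a simple function f = sum_i c_i * 1_{A_i} with disjoint A_i,
  integral f dm = sum_i c_i * m(A_i).
Lengths of the A_i:
  m(A_1) = 7/2 - 2 = 3/2.
  m(A_2) = 17/4 - 15/4 = 1/2.
  m(A_3) = 23/4 - 19/4 = 1.
Contributions c_i * m(A_i):
  (-1/2) * (3/2) = -3/4.
  (4/3) * (1/2) = 2/3.
  (6) * (1) = 6.
Total: -3/4 + 2/3 + 6 = 71/12.

71/12


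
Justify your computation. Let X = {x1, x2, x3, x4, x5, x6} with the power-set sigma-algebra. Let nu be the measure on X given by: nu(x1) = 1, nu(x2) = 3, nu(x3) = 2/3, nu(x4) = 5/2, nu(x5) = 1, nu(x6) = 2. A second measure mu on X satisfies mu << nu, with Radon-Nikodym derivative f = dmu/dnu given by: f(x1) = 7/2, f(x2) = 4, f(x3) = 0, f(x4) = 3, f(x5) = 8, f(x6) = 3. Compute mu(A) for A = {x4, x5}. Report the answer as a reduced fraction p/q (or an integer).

By the defining property of the Radon-Nikodym derivative, for every measurable set A,
  mu(A) = integral_A f dnu.
Since nu is a discrete measure concentrated on the atoms of X, the integral over A reduces to the sum
  mu(A) = sum_{x in A} f(x) * nu({x}).
Computing each term:
  x4: f(x4) * nu(x4) = 3 * 5/2 = 15/2.
  x5: f(x5) * nu(x5) = 8 * 1 = 8.
Summing: mu(A) = 15/2 + 8 = 31/2.

31/2


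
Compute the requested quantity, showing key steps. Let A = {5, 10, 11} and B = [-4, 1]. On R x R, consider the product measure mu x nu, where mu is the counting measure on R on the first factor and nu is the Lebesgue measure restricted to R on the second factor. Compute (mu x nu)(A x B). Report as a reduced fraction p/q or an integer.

For a measurable rectangle A x B, the product measure satisfies
  (mu x nu)(A x B) = mu(A) * nu(B).
  mu(A) = 3.
  nu(B) = 5.
  (mu x nu)(A x B) = 3 * 5 = 15.

15


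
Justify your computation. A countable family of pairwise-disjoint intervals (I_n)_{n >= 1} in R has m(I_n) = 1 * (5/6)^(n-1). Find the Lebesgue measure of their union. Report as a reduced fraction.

By countable additivity of the Lebesgue measure on pairwise disjoint measurable sets,
  m(union_{n >= 1} I_n) = sum_{n >= 1} m(I_n) = sum_{n >= 1} a * r^(n-1),
  with a = 1 and r = 5/6.
Since 0 < r = 5/6 < 1, the geometric series converges:
  sum_{n >= 1} a * r^(n-1) = a / (1 - r).
  = 1 / (1 - 5/6)
  = 1 / (1/6)
  = 6.

6


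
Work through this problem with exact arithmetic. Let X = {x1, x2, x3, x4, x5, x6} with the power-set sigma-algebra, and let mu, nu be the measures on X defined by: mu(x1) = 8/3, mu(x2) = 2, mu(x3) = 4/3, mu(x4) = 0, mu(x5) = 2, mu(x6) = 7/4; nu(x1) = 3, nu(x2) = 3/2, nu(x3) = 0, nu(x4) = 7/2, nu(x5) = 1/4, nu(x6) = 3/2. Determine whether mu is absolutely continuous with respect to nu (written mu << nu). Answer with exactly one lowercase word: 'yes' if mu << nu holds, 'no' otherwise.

mu << nu means: every nu-null measurable set is also mu-null; equivalently, for every atom x, if nu({x}) = 0 then mu({x}) = 0.
Checking each atom:
  x1: nu = 3 > 0 -> no constraint.
  x2: nu = 3/2 > 0 -> no constraint.
  x3: nu = 0, mu = 4/3 > 0 -> violates mu << nu.
  x4: nu = 7/2 > 0 -> no constraint.
  x5: nu = 1/4 > 0 -> no constraint.
  x6: nu = 3/2 > 0 -> no constraint.
The atom(s) x3 violate the condition (nu = 0 but mu > 0). Therefore mu is NOT absolutely continuous w.r.t. nu.

no


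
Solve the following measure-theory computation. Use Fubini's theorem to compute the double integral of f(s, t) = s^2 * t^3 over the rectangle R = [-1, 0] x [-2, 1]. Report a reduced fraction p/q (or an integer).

f(s, t) is a tensor product of a function of s and a function of t, and both factors are bounded continuous (hence Lebesgue integrable) on the rectangle, so Fubini's theorem applies:
  integral_R f d(m x m) = (integral_a1^b1 s^2 ds) * (integral_a2^b2 t^3 dt).
Inner integral in s: integral_{-1}^{0} s^2 ds = (0^3 - (-1)^3)/3
  = 1/3.
Inner integral in t: integral_{-2}^{1} t^3 dt = (1^4 - (-2)^4)/4
  = -15/4.
Product: (1/3) * (-15/4) = -5/4.

-5/4


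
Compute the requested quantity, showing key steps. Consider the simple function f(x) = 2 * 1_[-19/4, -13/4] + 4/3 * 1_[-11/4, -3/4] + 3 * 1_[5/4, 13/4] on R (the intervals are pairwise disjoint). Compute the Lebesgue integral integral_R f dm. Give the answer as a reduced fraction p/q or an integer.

For a simple function f = sum_i c_i * 1_{A_i} with disjoint A_i,
  integral f dm = sum_i c_i * m(A_i).
Lengths of the A_i:
  m(A_1) = -13/4 - (-19/4) = 3/2.
  m(A_2) = -3/4 - (-11/4) = 2.
  m(A_3) = 13/4 - 5/4 = 2.
Contributions c_i * m(A_i):
  (2) * (3/2) = 3.
  (4/3) * (2) = 8/3.
  (3) * (2) = 6.
Total: 3 + 8/3 + 6 = 35/3.

35/3


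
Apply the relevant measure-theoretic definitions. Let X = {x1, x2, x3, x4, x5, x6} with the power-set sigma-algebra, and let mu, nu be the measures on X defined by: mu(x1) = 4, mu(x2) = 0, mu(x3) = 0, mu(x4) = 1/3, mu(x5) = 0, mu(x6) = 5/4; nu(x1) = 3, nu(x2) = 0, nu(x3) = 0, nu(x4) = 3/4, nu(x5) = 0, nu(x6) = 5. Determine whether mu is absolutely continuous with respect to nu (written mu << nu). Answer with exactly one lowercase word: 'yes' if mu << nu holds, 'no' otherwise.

mu << nu means: every nu-null measurable set is also mu-null; equivalently, for every atom x, if nu({x}) = 0 then mu({x}) = 0.
Checking each atom:
  x1: nu = 3 > 0 -> no constraint.
  x2: nu = 0, mu = 0 -> consistent with mu << nu.
  x3: nu = 0, mu = 0 -> consistent with mu << nu.
  x4: nu = 3/4 > 0 -> no constraint.
  x5: nu = 0, mu = 0 -> consistent with mu << nu.
  x6: nu = 5 > 0 -> no constraint.
No atom violates the condition. Therefore mu << nu.

yes


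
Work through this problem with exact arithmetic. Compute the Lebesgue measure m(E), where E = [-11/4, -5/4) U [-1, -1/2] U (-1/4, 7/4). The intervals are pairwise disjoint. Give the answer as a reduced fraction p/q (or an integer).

For pairwise disjoint intervals, m(union_i I_i) = sum_i m(I_i),
and m is invariant under swapping open/closed endpoints (single points have measure 0).
So m(E) = sum_i (b_i - a_i).
  I_1 has length -5/4 - (-11/4) = 3/2.
  I_2 has length -1/2 - (-1) = 1/2.
  I_3 has length 7/4 - (-1/4) = 2.
Summing:
  m(E) = 3/2 + 1/2 + 2 = 4.

4


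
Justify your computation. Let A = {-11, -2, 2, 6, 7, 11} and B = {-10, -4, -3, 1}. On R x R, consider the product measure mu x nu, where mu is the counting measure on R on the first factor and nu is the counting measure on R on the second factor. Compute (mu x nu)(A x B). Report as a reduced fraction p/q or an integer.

For a measurable rectangle A x B, the product measure satisfies
  (mu x nu)(A x B) = mu(A) * nu(B).
  mu(A) = 6.
  nu(B) = 4.
  (mu x nu)(A x B) = 6 * 4 = 24.

24


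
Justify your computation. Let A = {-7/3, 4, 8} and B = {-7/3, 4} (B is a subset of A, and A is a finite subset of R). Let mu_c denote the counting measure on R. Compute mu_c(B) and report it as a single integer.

Counting measure assigns mu_c(E) = |E| (number of elements) when E is finite.
B has 2 element(s), so mu_c(B) = 2.

2


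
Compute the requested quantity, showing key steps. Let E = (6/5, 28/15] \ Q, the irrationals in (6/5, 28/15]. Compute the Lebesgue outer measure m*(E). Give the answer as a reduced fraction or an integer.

The interval I = (6/5, 28/15] has m(I) = 28/15 - 6/5 = 2/3 (endpoints are measure-zero, so open/closed/half-open agree). Write I = (I cap Q) u (I \ Q). The rationals in I are countable, so m*(I cap Q) = 0 (cover each rational by intervals whose total length is arbitrarily small). By countable subadditivity m*(I) <= m*(I cap Q) + m*(I \ Q), hence m*(I \ Q) >= m(I) = 2/3. The reverse inequality m*(I \ Q) <= m*(I) = 2/3 is trivial since (I \ Q) is a subset of I. Therefore m*(I \ Q) = 2/3.

2/3


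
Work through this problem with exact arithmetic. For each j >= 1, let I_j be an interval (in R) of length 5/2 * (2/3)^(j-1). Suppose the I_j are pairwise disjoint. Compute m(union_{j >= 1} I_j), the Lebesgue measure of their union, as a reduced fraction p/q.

By countable additivity of the Lebesgue measure on pairwise disjoint measurable sets,
  m(union_{j >= 1} I_j) = sum_{j >= 1} m(I_j) = sum_{j >= 1} a * r^(j-1),
  with a = 5/2 and r = 2/3.
Since 0 < r = 2/3 < 1, the geometric series converges:
  sum_{j >= 1} a * r^(j-1) = a / (1 - r).
  = 5/2 / (1 - 2/3)
  = 5/2 / (1/3)
  = 15/2.

15/2


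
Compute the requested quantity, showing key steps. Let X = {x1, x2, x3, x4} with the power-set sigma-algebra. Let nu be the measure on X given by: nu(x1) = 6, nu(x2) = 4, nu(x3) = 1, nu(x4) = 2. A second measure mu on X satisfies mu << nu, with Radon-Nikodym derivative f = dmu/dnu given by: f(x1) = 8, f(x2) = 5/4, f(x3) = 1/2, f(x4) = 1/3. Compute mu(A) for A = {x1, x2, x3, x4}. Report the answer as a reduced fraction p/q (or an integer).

By the defining property of the Radon-Nikodym derivative, for every measurable set A,
  mu(A) = integral_A f dnu.
Since nu is a discrete measure concentrated on the atoms of X, the integral over A reduces to the sum
  mu(A) = sum_{x in A} f(x) * nu({x}).
Computing each term:
  x1: f(x1) * nu(x1) = 8 * 6 = 48.
  x2: f(x2) * nu(x2) = 5/4 * 4 = 5.
  x3: f(x3) * nu(x3) = 1/2 * 1 = 1/2.
  x4: f(x4) * nu(x4) = 1/3 * 2 = 2/3.
Summing: mu(A) = 48 + 5 + 1/2 + 2/3 = 325/6.

325/6


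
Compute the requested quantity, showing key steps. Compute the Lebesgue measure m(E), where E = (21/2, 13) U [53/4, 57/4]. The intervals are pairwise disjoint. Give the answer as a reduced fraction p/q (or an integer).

For pairwise disjoint intervals, m(union_i I_i) = sum_i m(I_i),
and m is invariant under swapping open/closed endpoints (single points have measure 0).
So m(E) = sum_i (b_i - a_i).
  I_1 has length 13 - 21/2 = 5/2.
  I_2 has length 57/4 - 53/4 = 1.
Summing:
  m(E) = 5/2 + 1 = 7/2.

7/2


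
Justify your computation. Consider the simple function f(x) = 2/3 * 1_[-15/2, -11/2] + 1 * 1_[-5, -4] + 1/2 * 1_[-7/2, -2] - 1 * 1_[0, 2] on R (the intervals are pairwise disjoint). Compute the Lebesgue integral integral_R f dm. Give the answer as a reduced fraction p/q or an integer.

For a simple function f = sum_i c_i * 1_{A_i} with disjoint A_i,
  integral f dm = sum_i c_i * m(A_i).
Lengths of the A_i:
  m(A_1) = -11/2 - (-15/2) = 2.
  m(A_2) = -4 - (-5) = 1.
  m(A_3) = -2 - (-7/2) = 3/2.
  m(A_4) = 2 - 0 = 2.
Contributions c_i * m(A_i):
  (2/3) * (2) = 4/3.
  (1) * (1) = 1.
  (1/2) * (3/2) = 3/4.
  (-1) * (2) = -2.
Total: 4/3 + 1 + 3/4 - 2 = 13/12.

13/12


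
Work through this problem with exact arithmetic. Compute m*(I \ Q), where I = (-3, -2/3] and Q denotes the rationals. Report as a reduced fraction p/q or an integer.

The interval I = (-3, -2/3] has m(I) = -2/3 - (-3) = 7/3 (endpoints are measure-zero, so open/closed/half-open agree). Write I = (I cap Q) u (I \ Q). The rationals in I are countable, so m*(I cap Q) = 0 (cover each rational by intervals whose total length is arbitrarily small). By countable subadditivity m*(I) <= m*(I cap Q) + m*(I \ Q), hence m*(I \ Q) >= m(I) = 7/3. The reverse inequality m*(I \ Q) <= m*(I) = 7/3 is trivial since (I \ Q) is a subset of I. Therefore m*(I \ Q) = 7/3.

7/3


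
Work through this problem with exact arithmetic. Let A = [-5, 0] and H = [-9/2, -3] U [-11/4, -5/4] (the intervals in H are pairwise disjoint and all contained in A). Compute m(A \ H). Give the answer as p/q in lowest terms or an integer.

The ambient interval has length m(A) = 0 - (-5) = 5.
Since the holes are disjoint and sit inside A, by finite additivity
  m(H) = sum_i (b_i - a_i), and m(A \ H) = m(A) - m(H).
Computing the hole measures:
  m(H_1) = -3 - (-9/2) = 3/2.
  m(H_2) = -5/4 - (-11/4) = 3/2.
Summed: m(H) = 3/2 + 3/2 = 3.
So m(A \ H) = 5 - 3 = 2.

2


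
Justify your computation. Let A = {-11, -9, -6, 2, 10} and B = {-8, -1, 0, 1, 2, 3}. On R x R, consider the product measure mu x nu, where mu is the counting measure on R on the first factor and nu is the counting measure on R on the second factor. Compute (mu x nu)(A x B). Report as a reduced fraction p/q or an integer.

For a measurable rectangle A x B, the product measure satisfies
  (mu x nu)(A x B) = mu(A) * nu(B).
  mu(A) = 5.
  nu(B) = 6.
  (mu x nu)(A x B) = 5 * 6 = 30.

30


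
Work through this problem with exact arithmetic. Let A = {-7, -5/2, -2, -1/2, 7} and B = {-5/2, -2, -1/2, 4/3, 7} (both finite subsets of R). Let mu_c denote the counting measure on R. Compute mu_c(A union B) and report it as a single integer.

Counting measure on a finite set equals cardinality. By inclusion-exclusion, |A union B| = |A| + |B| - |A cap B|.
|A| = 5, |B| = 5, |A cap B| = 4.
So mu_c(A union B) = 5 + 5 - 4 = 6.

6


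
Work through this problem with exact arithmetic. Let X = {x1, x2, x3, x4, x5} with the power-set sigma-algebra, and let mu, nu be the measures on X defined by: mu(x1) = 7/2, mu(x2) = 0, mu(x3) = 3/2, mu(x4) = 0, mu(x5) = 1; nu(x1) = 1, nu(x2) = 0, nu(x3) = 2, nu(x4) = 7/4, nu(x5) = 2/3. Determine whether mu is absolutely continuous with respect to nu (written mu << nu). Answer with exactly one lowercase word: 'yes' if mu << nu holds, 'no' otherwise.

mu << nu means: every nu-null measurable set is also mu-null; equivalently, for every atom x, if nu({x}) = 0 then mu({x}) = 0.
Checking each atom:
  x1: nu = 1 > 0 -> no constraint.
  x2: nu = 0, mu = 0 -> consistent with mu << nu.
  x3: nu = 2 > 0 -> no constraint.
  x4: nu = 7/4 > 0 -> no constraint.
  x5: nu = 2/3 > 0 -> no constraint.
No atom violates the condition. Therefore mu << nu.

yes


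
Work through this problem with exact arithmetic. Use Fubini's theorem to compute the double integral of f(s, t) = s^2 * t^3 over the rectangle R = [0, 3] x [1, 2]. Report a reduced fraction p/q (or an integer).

f(s, t) is a tensor product of a function of s and a function of t, and both factors are bounded continuous (hence Lebesgue integrable) on the rectangle, so Fubini's theorem applies:
  integral_R f d(m x m) = (integral_a1^b1 s^2 ds) * (integral_a2^b2 t^3 dt).
Inner integral in s: integral_{0}^{3} s^2 ds = (3^3 - 0^3)/3
  = 9.
Inner integral in t: integral_{1}^{2} t^3 dt = (2^4 - 1^4)/4
  = 15/4.
Product: (9) * (15/4) = 135/4.

135/4


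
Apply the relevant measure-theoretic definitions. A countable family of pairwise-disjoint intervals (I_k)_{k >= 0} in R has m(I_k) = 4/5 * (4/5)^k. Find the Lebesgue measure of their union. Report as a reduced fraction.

By countable additivity of the Lebesgue measure on pairwise disjoint measurable sets,
  m(union_{k >= 0} I_k) = sum_{k >= 0} m(I_k) = sum_{k >= 0} a * r^k,
  with a = 4/5 and r = 4/5.
Since 0 < r = 4/5 < 1, the geometric series converges:
  sum_{k >= 0} a * r^k = a / (1 - r).
  = 4/5 / (1 - 4/5)
  = 4/5 / (1/5)
  = 4.

4


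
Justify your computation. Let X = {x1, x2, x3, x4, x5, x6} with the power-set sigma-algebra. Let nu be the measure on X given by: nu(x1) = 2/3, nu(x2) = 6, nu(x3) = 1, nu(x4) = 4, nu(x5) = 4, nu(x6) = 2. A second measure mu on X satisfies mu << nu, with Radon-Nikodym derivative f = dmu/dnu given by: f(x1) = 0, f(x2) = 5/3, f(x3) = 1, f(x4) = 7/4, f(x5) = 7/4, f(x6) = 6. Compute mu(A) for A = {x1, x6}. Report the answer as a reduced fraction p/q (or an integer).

By the defining property of the Radon-Nikodym derivative, for every measurable set A,
  mu(A) = integral_A f dnu.
Since nu is a discrete measure concentrated on the atoms of X, the integral over A reduces to the sum
  mu(A) = sum_{x in A} f(x) * nu({x}).
Computing each term:
  x1: f(x1) * nu(x1) = 0 * 2/3 = 0.
  x6: f(x6) * nu(x6) = 6 * 2 = 12.
Summing: mu(A) = 0 + 12 = 12.

12


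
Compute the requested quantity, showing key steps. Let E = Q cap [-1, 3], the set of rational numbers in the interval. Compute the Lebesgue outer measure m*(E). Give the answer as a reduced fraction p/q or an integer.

E = Q cap [-1, 3] is a subset of Q, which is countable. Enumerate Q = {q_1, q_2, ...}; for any eps > 0, cover q_k by the open interval (q_k - eps/2^(k+1), q_k + eps/2^(k+1)), of length eps/2^k. The total cover length is sum_{k>=1} eps/2^k = eps. Hence m*(E) <= m*(Q) <= eps for every eps > 0, and since outer measure is non-negative, m*(E) = 0.

0


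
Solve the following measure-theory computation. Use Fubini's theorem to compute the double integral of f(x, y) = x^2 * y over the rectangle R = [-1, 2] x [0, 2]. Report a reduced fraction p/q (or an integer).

f(x, y) is a tensor product of a function of x and a function of y, and both factors are bounded continuous (hence Lebesgue integrable) on the rectangle, so Fubini's theorem applies:
  integral_R f d(m x m) = (integral_a1^b1 x^2 dx) * (integral_a2^b2 y dy).
Inner integral in x: integral_{-1}^{2} x^2 dx = (2^3 - (-1)^3)/3
  = 3.
Inner integral in y: integral_{0}^{2} y dy = (2^2 - 0^2)/2
  = 2.
Product: (3) * (2) = 6.

6


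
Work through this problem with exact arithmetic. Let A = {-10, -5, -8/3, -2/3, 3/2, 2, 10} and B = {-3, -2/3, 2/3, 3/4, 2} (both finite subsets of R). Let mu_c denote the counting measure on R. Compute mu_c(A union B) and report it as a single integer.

Counting measure on a finite set equals cardinality. By inclusion-exclusion, |A union B| = |A| + |B| - |A cap B|.
|A| = 7, |B| = 5, |A cap B| = 2.
So mu_c(A union B) = 7 + 5 - 2 = 10.

10


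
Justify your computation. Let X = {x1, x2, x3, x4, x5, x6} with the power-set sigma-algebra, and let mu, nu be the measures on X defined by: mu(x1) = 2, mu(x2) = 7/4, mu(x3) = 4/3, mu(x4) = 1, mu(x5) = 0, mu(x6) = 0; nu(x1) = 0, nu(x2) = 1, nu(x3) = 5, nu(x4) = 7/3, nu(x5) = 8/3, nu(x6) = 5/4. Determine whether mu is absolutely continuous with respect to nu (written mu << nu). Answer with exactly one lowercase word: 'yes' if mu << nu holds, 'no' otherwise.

mu << nu means: every nu-null measurable set is also mu-null; equivalently, for every atom x, if nu({x}) = 0 then mu({x}) = 0.
Checking each atom:
  x1: nu = 0, mu = 2 > 0 -> violates mu << nu.
  x2: nu = 1 > 0 -> no constraint.
  x3: nu = 5 > 0 -> no constraint.
  x4: nu = 7/3 > 0 -> no constraint.
  x5: nu = 8/3 > 0 -> no constraint.
  x6: nu = 5/4 > 0 -> no constraint.
The atom(s) x1 violate the condition (nu = 0 but mu > 0). Therefore mu is NOT absolutely continuous w.r.t. nu.

no


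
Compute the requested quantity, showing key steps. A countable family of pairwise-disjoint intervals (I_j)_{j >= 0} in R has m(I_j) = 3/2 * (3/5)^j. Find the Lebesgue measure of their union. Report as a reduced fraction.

By countable additivity of the Lebesgue measure on pairwise disjoint measurable sets,
  m(union_{j >= 0} I_j) = sum_{j >= 0} m(I_j) = sum_{j >= 0} a * r^j,
  with a = 3/2 and r = 3/5.
Since 0 < r = 3/5 < 1, the geometric series converges:
  sum_{j >= 0} a * r^j = a / (1 - r).
  = 3/2 / (1 - 3/5)
  = 3/2 / (2/5)
  = 15/4.

15/4


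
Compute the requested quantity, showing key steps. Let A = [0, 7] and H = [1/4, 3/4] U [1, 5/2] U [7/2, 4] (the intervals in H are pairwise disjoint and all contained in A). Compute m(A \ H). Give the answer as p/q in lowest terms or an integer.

The ambient interval has length m(A) = 7 - 0 = 7.
Since the holes are disjoint and sit inside A, by finite additivity
  m(H) = sum_i (b_i - a_i), and m(A \ H) = m(A) - m(H).
Computing the hole measures:
  m(H_1) = 3/4 - 1/4 = 1/2.
  m(H_2) = 5/2 - 1 = 3/2.
  m(H_3) = 4 - 7/2 = 1/2.
Summed: m(H) = 1/2 + 3/2 + 1/2 = 5/2.
So m(A \ H) = 7 - 5/2 = 9/2.

9/2


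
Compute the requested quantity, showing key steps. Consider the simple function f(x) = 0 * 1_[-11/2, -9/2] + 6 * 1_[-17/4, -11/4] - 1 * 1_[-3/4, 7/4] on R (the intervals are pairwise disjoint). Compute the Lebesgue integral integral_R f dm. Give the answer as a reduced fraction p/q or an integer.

For a simple function f = sum_i c_i * 1_{A_i} with disjoint A_i,
  integral f dm = sum_i c_i * m(A_i).
Lengths of the A_i:
  m(A_1) = -9/2 - (-11/2) = 1.
  m(A_2) = -11/4 - (-17/4) = 3/2.
  m(A_3) = 7/4 - (-3/4) = 5/2.
Contributions c_i * m(A_i):
  (0) * (1) = 0.
  (6) * (3/2) = 9.
  (-1) * (5/2) = -5/2.
Total: 0 + 9 - 5/2 = 13/2.

13/2


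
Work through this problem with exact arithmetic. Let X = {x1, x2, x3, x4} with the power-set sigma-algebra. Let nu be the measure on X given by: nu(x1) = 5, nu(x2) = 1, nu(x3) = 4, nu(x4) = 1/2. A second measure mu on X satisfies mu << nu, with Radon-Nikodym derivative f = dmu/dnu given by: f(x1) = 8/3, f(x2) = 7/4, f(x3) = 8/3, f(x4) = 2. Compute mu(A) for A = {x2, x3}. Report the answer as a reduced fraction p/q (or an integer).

By the defining property of the Radon-Nikodym derivative, for every measurable set A,
  mu(A) = integral_A f dnu.
Since nu is a discrete measure concentrated on the atoms of X, the integral over A reduces to the sum
  mu(A) = sum_{x in A} f(x) * nu({x}).
Computing each term:
  x2: f(x2) * nu(x2) = 7/4 * 1 = 7/4.
  x3: f(x3) * nu(x3) = 8/3 * 4 = 32/3.
Summing: mu(A) = 7/4 + 32/3 = 149/12.

149/12


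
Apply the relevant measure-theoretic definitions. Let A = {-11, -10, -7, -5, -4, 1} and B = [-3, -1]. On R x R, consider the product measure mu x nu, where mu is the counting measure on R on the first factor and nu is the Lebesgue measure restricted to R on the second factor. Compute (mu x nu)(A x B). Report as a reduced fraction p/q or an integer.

For a measurable rectangle A x B, the product measure satisfies
  (mu x nu)(A x B) = mu(A) * nu(B).
  mu(A) = 6.
  nu(B) = 2.
  (mu x nu)(A x B) = 6 * 2 = 12.

12


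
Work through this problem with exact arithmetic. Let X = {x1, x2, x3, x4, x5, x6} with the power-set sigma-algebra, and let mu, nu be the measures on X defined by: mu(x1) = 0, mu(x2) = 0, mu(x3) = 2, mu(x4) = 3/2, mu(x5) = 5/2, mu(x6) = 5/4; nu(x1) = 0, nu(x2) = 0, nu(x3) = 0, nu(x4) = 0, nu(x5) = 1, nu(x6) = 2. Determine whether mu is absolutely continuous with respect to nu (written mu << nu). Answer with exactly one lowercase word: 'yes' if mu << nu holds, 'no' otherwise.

mu << nu means: every nu-null measurable set is also mu-null; equivalently, for every atom x, if nu({x}) = 0 then mu({x}) = 0.
Checking each atom:
  x1: nu = 0, mu = 0 -> consistent with mu << nu.
  x2: nu = 0, mu = 0 -> consistent with mu << nu.
  x3: nu = 0, mu = 2 > 0 -> violates mu << nu.
  x4: nu = 0, mu = 3/2 > 0 -> violates mu << nu.
  x5: nu = 1 > 0 -> no constraint.
  x6: nu = 2 > 0 -> no constraint.
The atom(s) x3, x4 violate the condition (nu = 0 but mu > 0). Therefore mu is NOT absolutely continuous w.r.t. nu.

no


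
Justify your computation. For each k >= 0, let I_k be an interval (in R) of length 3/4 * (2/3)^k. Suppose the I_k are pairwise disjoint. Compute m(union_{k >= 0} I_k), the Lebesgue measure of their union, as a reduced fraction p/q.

By countable additivity of the Lebesgue measure on pairwise disjoint measurable sets,
  m(union_{k >= 0} I_k) = sum_{k >= 0} m(I_k) = sum_{k >= 0} a * r^k,
  with a = 3/4 and r = 2/3.
Since 0 < r = 2/3 < 1, the geometric series converges:
  sum_{k >= 0} a * r^k = a / (1 - r).
  = 3/4 / (1 - 2/3)
  = 3/4 / (1/3)
  = 9/4.

9/4


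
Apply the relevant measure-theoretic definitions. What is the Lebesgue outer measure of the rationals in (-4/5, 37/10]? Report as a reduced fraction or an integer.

Q cap (-4/5, 37/10] is countable; list its elements as q_1, q_2, ... . Fix eps > 0 and cover the k-th point by an interval of length eps * 2^(-k). The cover has total length eps * sum_{k>=1} 2^(-k) = eps, so by definition of outer measure m*(Q cap (-4/5, 37/10]) <= eps. Since eps was arbitrary and m* >= 0, the outer measure is 0.

0


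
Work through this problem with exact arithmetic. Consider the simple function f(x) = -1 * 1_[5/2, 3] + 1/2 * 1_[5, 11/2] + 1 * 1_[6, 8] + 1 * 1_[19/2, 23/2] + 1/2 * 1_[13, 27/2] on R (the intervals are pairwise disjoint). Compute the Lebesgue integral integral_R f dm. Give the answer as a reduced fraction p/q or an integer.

For a simple function f = sum_i c_i * 1_{A_i} with disjoint A_i,
  integral f dm = sum_i c_i * m(A_i).
Lengths of the A_i:
  m(A_1) = 3 - 5/2 = 1/2.
  m(A_2) = 11/2 - 5 = 1/2.
  m(A_3) = 8 - 6 = 2.
  m(A_4) = 23/2 - 19/2 = 2.
  m(A_5) = 27/2 - 13 = 1/2.
Contributions c_i * m(A_i):
  (-1) * (1/2) = -1/2.
  (1/2) * (1/2) = 1/4.
  (1) * (2) = 2.
  (1) * (2) = 2.
  (1/2) * (1/2) = 1/4.
Total: -1/2 + 1/4 + 2 + 2 + 1/4 = 4.

4


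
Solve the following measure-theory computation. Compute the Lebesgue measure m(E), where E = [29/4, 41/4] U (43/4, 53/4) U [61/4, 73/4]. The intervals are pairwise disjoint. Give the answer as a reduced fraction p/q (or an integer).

For pairwise disjoint intervals, m(union_i I_i) = sum_i m(I_i),
and m is invariant under swapping open/closed endpoints (single points have measure 0).
So m(E) = sum_i (b_i - a_i).
  I_1 has length 41/4 - 29/4 = 3.
  I_2 has length 53/4 - 43/4 = 5/2.
  I_3 has length 73/4 - 61/4 = 3.
Summing:
  m(E) = 3 + 5/2 + 3 = 17/2.

17/2


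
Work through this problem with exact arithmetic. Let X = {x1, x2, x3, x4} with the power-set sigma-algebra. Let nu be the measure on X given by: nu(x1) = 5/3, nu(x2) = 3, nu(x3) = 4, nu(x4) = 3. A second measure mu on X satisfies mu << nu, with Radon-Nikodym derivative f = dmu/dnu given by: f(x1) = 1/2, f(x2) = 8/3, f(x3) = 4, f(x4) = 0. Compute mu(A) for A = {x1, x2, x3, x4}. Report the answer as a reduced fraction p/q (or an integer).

By the defining property of the Radon-Nikodym derivative, for every measurable set A,
  mu(A) = integral_A f dnu.
Since nu is a discrete measure concentrated on the atoms of X, the integral over A reduces to the sum
  mu(A) = sum_{x in A} f(x) * nu({x}).
Computing each term:
  x1: f(x1) * nu(x1) = 1/2 * 5/3 = 5/6.
  x2: f(x2) * nu(x2) = 8/3 * 3 = 8.
  x3: f(x3) * nu(x3) = 4 * 4 = 16.
  x4: f(x4) * nu(x4) = 0 * 3 = 0.
Summing: mu(A) = 5/6 + 8 + 16 + 0 = 149/6.

149/6


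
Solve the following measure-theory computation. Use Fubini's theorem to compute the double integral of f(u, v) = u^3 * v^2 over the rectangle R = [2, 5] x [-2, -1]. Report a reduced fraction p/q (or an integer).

f(u, v) is a tensor product of a function of u and a function of v, and both factors are bounded continuous (hence Lebesgue integrable) on the rectangle, so Fubini's theorem applies:
  integral_R f d(m x m) = (integral_a1^b1 u^3 du) * (integral_a2^b2 v^2 dv).
Inner integral in u: integral_{2}^{5} u^3 du = (5^4 - 2^4)/4
  = 609/4.
Inner integral in v: integral_{-2}^{-1} v^2 dv = ((-1)^3 - (-2)^3)/3
  = 7/3.
Product: (609/4) * (7/3) = 1421/4.

1421/4


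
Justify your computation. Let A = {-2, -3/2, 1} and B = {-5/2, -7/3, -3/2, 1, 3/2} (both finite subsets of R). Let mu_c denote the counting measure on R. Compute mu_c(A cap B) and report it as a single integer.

Counting measure on a finite set equals cardinality. mu_c(A cap B) = |A cap B| (elements appearing in both).
Enumerating the elements of A that also lie in B gives 2 element(s).
So mu_c(A cap B) = 2.

2


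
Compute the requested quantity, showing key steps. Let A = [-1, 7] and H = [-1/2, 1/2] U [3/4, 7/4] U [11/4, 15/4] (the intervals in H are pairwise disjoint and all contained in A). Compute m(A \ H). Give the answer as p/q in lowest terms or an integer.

The ambient interval has length m(A) = 7 - (-1) = 8.
Since the holes are disjoint and sit inside A, by finite additivity
  m(H) = sum_i (b_i - a_i), and m(A \ H) = m(A) - m(H).
Computing the hole measures:
  m(H_1) = 1/2 - (-1/2) = 1.
  m(H_2) = 7/4 - 3/4 = 1.
  m(H_3) = 15/4 - 11/4 = 1.
Summed: m(H) = 1 + 1 + 1 = 3.
So m(A \ H) = 8 - 3 = 5.

5


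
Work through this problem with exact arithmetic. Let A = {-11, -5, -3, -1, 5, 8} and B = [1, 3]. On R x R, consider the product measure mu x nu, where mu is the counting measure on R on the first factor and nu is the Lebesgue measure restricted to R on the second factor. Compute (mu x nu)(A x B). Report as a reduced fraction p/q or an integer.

For a measurable rectangle A x B, the product measure satisfies
  (mu x nu)(A x B) = mu(A) * nu(B).
  mu(A) = 6.
  nu(B) = 2.
  (mu x nu)(A x B) = 6 * 2 = 12.

12


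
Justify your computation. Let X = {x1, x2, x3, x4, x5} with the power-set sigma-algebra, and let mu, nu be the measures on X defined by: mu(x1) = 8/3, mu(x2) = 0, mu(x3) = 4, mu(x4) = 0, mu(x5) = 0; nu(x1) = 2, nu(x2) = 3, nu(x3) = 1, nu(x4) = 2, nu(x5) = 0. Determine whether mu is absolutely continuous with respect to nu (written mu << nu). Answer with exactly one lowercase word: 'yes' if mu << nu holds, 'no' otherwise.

mu << nu means: every nu-null measurable set is also mu-null; equivalently, for every atom x, if nu({x}) = 0 then mu({x}) = 0.
Checking each atom:
  x1: nu = 2 > 0 -> no constraint.
  x2: nu = 3 > 0 -> no constraint.
  x3: nu = 1 > 0 -> no constraint.
  x4: nu = 2 > 0 -> no constraint.
  x5: nu = 0, mu = 0 -> consistent with mu << nu.
No atom violates the condition. Therefore mu << nu.

yes


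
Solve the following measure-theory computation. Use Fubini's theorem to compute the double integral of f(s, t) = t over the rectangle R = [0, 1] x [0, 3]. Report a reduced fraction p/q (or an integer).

f(s, t) is a tensor product of a function of s and a function of t, and both factors are bounded continuous (hence Lebesgue integrable) on the rectangle, so Fubini's theorem applies:
  integral_R f d(m x m) = (integral_a1^b1 1 ds) * (integral_a2^b2 t dt).
Inner integral in s: integral_{0}^{1} 1 ds = (1^1 - 0^1)/1
  = 1.
Inner integral in t: integral_{0}^{3} t dt = (3^2 - 0^2)/2
  = 9/2.
Product: (1) * (9/2) = 9/2.

9/2


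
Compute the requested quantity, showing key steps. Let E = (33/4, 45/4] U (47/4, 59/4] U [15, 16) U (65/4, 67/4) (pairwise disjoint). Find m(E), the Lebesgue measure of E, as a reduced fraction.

For pairwise disjoint intervals, m(union_i I_i) = sum_i m(I_i),
and m is invariant under swapping open/closed endpoints (single points have measure 0).
So m(E) = sum_i (b_i - a_i).
  I_1 has length 45/4 - 33/4 = 3.
  I_2 has length 59/4 - 47/4 = 3.
  I_3 has length 16 - 15 = 1.
  I_4 has length 67/4 - 65/4 = 1/2.
Summing:
  m(E) = 3 + 3 + 1 + 1/2 = 15/2.

15/2


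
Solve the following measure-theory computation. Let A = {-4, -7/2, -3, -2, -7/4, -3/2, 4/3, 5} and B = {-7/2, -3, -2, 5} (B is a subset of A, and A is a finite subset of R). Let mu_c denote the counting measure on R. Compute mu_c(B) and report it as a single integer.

Counting measure assigns mu_c(E) = |E| (number of elements) when E is finite.
B has 4 element(s), so mu_c(B) = 4.

4


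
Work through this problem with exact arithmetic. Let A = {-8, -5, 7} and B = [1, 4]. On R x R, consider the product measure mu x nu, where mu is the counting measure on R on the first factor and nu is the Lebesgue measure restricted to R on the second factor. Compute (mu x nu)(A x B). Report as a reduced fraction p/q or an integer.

For a measurable rectangle A x B, the product measure satisfies
  (mu x nu)(A x B) = mu(A) * nu(B).
  mu(A) = 3.
  nu(B) = 3.
  (mu x nu)(A x B) = 3 * 3 = 9.

9


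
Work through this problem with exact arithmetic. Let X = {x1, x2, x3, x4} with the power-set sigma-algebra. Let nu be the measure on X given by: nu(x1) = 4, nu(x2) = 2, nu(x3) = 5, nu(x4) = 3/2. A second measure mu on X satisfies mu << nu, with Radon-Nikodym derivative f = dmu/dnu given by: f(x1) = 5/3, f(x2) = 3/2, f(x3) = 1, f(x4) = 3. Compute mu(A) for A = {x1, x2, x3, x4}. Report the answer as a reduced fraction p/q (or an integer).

By the defining property of the Radon-Nikodym derivative, for every measurable set A,
  mu(A) = integral_A f dnu.
Since nu is a discrete measure concentrated on the atoms of X, the integral over A reduces to the sum
  mu(A) = sum_{x in A} f(x) * nu({x}).
Computing each term:
  x1: f(x1) * nu(x1) = 5/3 * 4 = 20/3.
  x2: f(x2) * nu(x2) = 3/2 * 2 = 3.
  x3: f(x3) * nu(x3) = 1 * 5 = 5.
  x4: f(x4) * nu(x4) = 3 * 3/2 = 9/2.
Summing: mu(A) = 20/3 + 3 + 5 + 9/2 = 115/6.

115/6


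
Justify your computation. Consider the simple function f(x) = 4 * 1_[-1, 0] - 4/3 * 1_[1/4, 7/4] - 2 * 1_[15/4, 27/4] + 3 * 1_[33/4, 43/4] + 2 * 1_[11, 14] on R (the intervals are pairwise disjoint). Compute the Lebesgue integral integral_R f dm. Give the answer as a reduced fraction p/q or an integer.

For a simple function f = sum_i c_i * 1_{A_i} with disjoint A_i,
  integral f dm = sum_i c_i * m(A_i).
Lengths of the A_i:
  m(A_1) = 0 - (-1) = 1.
  m(A_2) = 7/4 - 1/4 = 3/2.
  m(A_3) = 27/4 - 15/4 = 3.
  m(A_4) = 43/4 - 33/4 = 5/2.
  m(A_5) = 14 - 11 = 3.
Contributions c_i * m(A_i):
  (4) * (1) = 4.
  (-4/3) * (3/2) = -2.
  (-2) * (3) = -6.
  (3) * (5/2) = 15/2.
  (2) * (3) = 6.
Total: 4 - 2 - 6 + 15/2 + 6 = 19/2.

19/2


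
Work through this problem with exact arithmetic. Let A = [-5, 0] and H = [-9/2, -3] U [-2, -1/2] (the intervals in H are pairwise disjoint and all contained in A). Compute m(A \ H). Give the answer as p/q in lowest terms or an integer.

The ambient interval has length m(A) = 0 - (-5) = 5.
Since the holes are disjoint and sit inside A, by finite additivity
  m(H) = sum_i (b_i - a_i), and m(A \ H) = m(A) - m(H).
Computing the hole measures:
  m(H_1) = -3 - (-9/2) = 3/2.
  m(H_2) = -1/2 - (-2) = 3/2.
Summed: m(H) = 3/2 + 3/2 = 3.
So m(A \ H) = 5 - 3 = 2.

2


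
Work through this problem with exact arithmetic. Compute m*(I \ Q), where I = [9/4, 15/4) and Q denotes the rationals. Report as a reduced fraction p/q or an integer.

The interval I = [9/4, 15/4) has m(I) = 15/4 - 9/4 = 3/2 (endpoints are measure-zero, so open/closed/half-open agree). Write I = (I cap Q) u (I \ Q). The rationals in I are countable, so m*(I cap Q) = 0 (cover each rational by intervals whose total length is arbitrarily small). By countable subadditivity m*(I) <= m*(I cap Q) + m*(I \ Q), hence m*(I \ Q) >= m(I) = 3/2. The reverse inequality m*(I \ Q) <= m*(I) = 3/2 is trivial since (I \ Q) is a subset of I. Therefore m*(I \ Q) = 3/2.

3/2
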